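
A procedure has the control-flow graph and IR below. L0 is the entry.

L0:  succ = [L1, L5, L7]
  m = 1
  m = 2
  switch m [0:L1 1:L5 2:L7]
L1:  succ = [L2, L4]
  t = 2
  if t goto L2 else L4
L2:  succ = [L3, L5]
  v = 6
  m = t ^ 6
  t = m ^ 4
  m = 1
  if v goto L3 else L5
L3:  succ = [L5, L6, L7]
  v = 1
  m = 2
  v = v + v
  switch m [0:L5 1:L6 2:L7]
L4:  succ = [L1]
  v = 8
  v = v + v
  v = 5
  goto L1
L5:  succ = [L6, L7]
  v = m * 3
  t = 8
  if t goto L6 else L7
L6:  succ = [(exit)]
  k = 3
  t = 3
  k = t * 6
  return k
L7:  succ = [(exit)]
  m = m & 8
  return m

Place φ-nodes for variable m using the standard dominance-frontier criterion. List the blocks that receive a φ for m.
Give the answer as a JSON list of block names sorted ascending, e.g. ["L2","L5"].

idom tree: L1←L0 L2←L1 L3←L2 L4←L1 L5←L0 L6←L0 L7←L0
Join-block Dom:
  L1: preds {L0,L4}: {L0} ∩ {L0,L1,L4} = {L0}; idom=L0
  L5: preds {L0,L2,L3}: {L0} ∩ {L0,L1,L2} ∩ {L0,L1,L2,L3} = {L0}; idom=L0
  L6: preds {L3,L5}: {L0,L1,L2,L3} ∩ {L0,L5} = {L0}; idom=L0
  L7: preds {L0,L3,L5}: {L0} ∩ {L0,L1,L2,L3} ∩ {L0,L5} = {L0}; idom=L0

DF derivation:
  L1←L0: walk · to L0
  L1←L4: walk L4→L1 to L0
  L5←L0: walk · to L0
  L5←L2: walk L2→L1 to L0
  L5←L3: walk L3→L2→L1 to L0
  L6←L3: walk L3→L2→L1 to L0
  L6←L5: walk L5 to L0
  L7←L0: walk · to L0
  L7←L3: walk L3→L2→L1 to L0
  L7←L5: walk L5 to L0
  DF(L0)=∅
  DF(L1)={L1,L5,L6,L7}
  DF(L2)={L5,L6,L7}
  DF(L3)={L5,L6,L7}
  DF(L4)={L1}
  DF(L5)={L6,L7}
  DF(L6)=∅
  DF(L7)=∅

φ for m: defs {L0,L2,L3,L7}
  DF⁺ = {L5,L6,L7}

Answer: ["L5", "L6", "L7"]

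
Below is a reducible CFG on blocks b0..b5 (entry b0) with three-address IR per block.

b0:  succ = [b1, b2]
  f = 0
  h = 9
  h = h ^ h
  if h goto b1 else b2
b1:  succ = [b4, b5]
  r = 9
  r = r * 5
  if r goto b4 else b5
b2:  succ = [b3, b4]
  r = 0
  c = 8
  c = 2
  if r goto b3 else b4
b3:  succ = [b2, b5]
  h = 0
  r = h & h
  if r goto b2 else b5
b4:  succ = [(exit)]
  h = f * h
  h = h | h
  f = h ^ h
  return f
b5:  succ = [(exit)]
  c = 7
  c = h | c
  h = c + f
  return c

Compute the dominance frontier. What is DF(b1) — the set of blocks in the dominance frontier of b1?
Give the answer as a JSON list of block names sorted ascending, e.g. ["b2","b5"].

Answer: ["b4", "b5"]

Analysis:
idom tree: b1←b0 b2←b0 b3←b2 b4←b0 b5←b0
Join-block Dom:
  b2: preds {b0,b3}: {b0} ∩ {b0,b2,b3} = {b0}; idom=b0
  b4: preds {b1,b2}: {b0,b1} ∩ {b0,b2} = {b0}; idom=b0
  b5: preds {b1,b3}: {b0,b1} ∩ {b0,b2,b3} = {b0}; idom=b0

DF derivation:
  b2←b0: walk · to b0
  b2←b3: walk b3→b2 to b0
  b4←b1: walk b1 to b0
  b4←b2: walk b2 to b0
  b5←b1: walk b1 to b0
  b5←b3: walk b3→b2 to b0
  b0 → ∅
  b1 → {b4,b5}
  b2 → {b2,b4,b5}
  b3 → {b2,b5}
  b4 → ∅
  b5 → ∅

DF(b1) = ["b4", "b5"]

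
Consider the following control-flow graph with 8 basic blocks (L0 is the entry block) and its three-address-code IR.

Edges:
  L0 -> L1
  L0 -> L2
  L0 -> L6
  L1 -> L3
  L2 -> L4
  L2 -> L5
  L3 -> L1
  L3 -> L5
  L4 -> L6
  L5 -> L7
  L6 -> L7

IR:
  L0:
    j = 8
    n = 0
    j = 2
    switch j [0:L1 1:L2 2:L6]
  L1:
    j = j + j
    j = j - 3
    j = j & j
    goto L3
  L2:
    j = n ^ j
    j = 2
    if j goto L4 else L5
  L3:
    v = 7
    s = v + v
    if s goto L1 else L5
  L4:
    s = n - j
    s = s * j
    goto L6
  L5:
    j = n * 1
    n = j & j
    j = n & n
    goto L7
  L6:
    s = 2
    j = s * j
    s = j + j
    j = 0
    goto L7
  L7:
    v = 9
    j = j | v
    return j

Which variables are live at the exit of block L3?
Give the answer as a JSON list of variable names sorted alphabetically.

Answer: ["j", "n"]

Working:
def/use:
  L0: {j,n} / ∅
  L1: {j} / {j}
  L2: {j} / {j,n}
  L3: {s,v} / ∅
  L4: {s} / {j,n}
  L5: {j,n} / {n}
  L6: {j,s} / {j}
  L7: {j,v} / {j}

Live sets:
  live L0: ∅→{j,n}
  live L1: {j,n}→{j,n}
  live L2: {j,n}→{j,n}
  live L3: {j,n}→{j,n}
  live L4: {j,n}→{j}
  live L5: {n}→{j}
  live L6: {j}→{j}
  live L7: {j}→∅

live-out(L3) = ["j", "n"]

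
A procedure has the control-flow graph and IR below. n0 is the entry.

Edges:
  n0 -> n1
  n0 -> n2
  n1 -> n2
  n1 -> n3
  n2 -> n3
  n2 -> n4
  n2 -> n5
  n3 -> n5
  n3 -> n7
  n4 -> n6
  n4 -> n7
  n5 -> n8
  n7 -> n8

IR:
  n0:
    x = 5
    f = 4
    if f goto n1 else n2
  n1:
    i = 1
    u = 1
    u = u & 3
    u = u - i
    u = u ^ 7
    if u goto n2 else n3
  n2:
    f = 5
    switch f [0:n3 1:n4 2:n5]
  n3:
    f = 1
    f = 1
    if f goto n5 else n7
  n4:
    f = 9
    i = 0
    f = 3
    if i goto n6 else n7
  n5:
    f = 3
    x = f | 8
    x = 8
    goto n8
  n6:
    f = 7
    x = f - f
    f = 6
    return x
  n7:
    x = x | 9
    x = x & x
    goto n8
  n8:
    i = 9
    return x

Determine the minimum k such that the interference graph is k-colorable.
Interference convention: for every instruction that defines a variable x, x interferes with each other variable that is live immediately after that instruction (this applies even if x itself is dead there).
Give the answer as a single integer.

Per-block:
  n0: {f,x} / ∅
  n1: {i,u} / ∅
  n2: {f} / ∅
  n3: {f} / ∅
  n4: {f,i} / ∅
  n5: {f,x} / ∅
  n6: {f,x} / ∅
  n7: {x} / {x}
  n8: {i} / {x}

Live sets:
  live n0: ∅→{x}
  live n1: {x}→{x}
  live n2: {x}→{x}
  live n3: {x}→{x}
  live n4: {x}→{x}
  live n5: ∅→{x}
  live n6: ∅→∅
  live n7: {x}→{x}
  live n8: {x}→∅

Interfere edges:
  f: {i,x}
  i: {f,u,x}
  u: {i,x}
  x: {f,i,u}

Colouring:
  clique {f,i,x} ⇒ need ≥ 3
  3-colouring: R0={i}  R1={x}  R2={f,u}
  χ = 3

Answer: 3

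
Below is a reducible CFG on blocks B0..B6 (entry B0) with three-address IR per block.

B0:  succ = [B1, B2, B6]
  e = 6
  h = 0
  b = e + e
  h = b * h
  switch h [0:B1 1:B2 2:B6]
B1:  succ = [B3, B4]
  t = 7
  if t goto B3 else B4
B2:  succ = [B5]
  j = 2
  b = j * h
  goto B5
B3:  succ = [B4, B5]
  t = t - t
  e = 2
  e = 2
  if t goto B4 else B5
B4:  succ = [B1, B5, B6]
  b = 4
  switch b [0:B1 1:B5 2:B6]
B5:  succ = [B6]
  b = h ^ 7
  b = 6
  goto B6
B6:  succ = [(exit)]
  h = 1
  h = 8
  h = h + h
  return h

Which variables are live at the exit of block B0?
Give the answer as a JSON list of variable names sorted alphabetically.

Answer: ["h"]

Analysis:
Per-block:
  B0: def={b,e,h} ue=∅
  B1: def={t} ue=∅
  B2: def={b,j} ue={h}
  B3: def={e,t} ue={t}
  B4: def={b} ue=∅
  B5: def={b} ue={h}
  B6: def={h} ue=∅

Live sets:
  B0 li=∅ lo={h}
  B1 li={h} lo={h,t}
  B2 li={h} lo={h}
  B3 li={h,t} lo={h}
  B4 li={h} lo={h}
  B5 li={h} lo=∅
  B6 li=∅ lo=∅

live-out(B0) = ["h"]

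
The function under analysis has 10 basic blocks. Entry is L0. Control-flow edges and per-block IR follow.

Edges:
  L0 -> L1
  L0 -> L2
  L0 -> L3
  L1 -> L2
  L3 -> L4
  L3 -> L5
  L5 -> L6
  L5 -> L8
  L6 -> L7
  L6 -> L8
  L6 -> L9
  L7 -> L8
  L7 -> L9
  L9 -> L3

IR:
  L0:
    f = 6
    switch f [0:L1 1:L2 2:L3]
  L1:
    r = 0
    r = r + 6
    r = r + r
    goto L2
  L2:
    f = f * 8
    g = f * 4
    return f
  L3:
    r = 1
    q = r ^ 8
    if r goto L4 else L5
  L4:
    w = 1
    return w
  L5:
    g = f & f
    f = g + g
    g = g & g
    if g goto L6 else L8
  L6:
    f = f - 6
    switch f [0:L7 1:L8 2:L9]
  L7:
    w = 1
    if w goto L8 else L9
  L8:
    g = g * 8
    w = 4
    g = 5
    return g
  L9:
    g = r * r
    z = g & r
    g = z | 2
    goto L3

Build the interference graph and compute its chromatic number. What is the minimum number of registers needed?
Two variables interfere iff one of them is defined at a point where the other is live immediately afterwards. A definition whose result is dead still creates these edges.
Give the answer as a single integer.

Answer: 4

Analysis:
Block summaries:
  L0: def={f} ue=∅
  L1: def={r} ue=∅
  L2: def={f,g} ue={f}
  L3: def={q,r} ue=∅
  L4: def={w} ue=∅
  L5: def={f,g} ue={f}
  L6: def={f} ue={f}
  L7: def={w} ue=∅
  L8: def={g,w} ue={g}
  L9: def={g,z} ue={r}

Live sets:
  L0 li=∅ lo={f}
  L1 li={f} lo={f}
  L2 li={f} lo=∅
  L3 li={f} lo={f,r}
  L4 li=∅ lo=∅
  L5 li={f,r} lo={f,g,r}
  L6 li={f,g,r} lo={f,g,r}
  L7 li={f,g,r} lo={f,g,r}
  L8 li={g} lo=∅
  L9 li={f,r} lo={f}

Interference:
  f: {g,q,r,w,z}
  g: {f,r,w}
  q: {f,r}
  r: {f,g,q,w}
  w: {f,g,r}
  z: {f}

Registers:
  {f,g,r,w} pairwise interfere (4-clique) ⇒ χ ≥ 4
  assign f→r0 g→r2 q→r2 r→r1 w→r3 z→r1 — no edge inside a register ⇒ χ ≤ 4
  χ = 4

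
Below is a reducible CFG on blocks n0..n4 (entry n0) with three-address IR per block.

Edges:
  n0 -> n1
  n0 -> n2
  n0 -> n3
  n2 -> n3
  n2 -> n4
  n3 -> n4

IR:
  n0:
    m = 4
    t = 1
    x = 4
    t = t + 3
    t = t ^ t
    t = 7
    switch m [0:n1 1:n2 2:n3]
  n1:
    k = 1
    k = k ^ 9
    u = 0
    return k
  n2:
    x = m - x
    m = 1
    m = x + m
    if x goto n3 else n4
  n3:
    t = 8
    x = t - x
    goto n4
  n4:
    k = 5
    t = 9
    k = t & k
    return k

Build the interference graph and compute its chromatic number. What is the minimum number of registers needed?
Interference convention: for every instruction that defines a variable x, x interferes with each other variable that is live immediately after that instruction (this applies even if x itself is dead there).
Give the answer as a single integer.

Answer: 3

Working:
Per-block:
  n0: def={m,t,x} ue=∅
  n1: def={k,u} ue=∅
  n2: def={m,x} ue={m,x}
  n3: def={t,x} ue={x}
  n4: def={k,t} ue=∅

Live sets:
  n0 li=∅ lo={m,x}
  n1 li=∅ lo=∅
  n2 li={m,x} lo={x}
  n3 li={x} lo=∅
  n4 li=∅ lo=∅

Conflict graph:
  k: {t,u}
  m: {t,x}
  t: {k,m,x}
  u: {k}
  x: {m,t}

Colouring:
  clique {m,t,x} ⇒ need ≥ 3
  assign k→c1 m→c1 t→c0 u→c0 x→c2 — no edge inside a register ⇒ χ ≤ 3
  χ = 3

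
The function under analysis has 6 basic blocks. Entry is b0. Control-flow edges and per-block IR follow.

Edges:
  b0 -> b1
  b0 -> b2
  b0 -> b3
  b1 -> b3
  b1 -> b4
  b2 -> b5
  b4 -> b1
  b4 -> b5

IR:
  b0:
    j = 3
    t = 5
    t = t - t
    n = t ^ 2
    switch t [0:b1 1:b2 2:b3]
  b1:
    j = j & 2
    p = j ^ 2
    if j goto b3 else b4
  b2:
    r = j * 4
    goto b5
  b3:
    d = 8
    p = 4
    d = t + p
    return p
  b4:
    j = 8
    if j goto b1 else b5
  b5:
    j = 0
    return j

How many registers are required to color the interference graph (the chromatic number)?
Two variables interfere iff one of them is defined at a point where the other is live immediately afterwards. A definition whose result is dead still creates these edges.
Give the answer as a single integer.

Answer: 3

Derivation:
def/use:
  b0: {j,n,t} / ∅
  b1: {j,p} / {j}
  b2: {r} / {j}
  b3: {d,p} / {t}
  b4: {j} / ∅
  b5: {j} / ∅

Backward fixpoint:
  live b0: ∅→{j,t}
  live b1: {j,t}→{t}
  live b2: {j}→∅
  live b3: {t}→∅
  live b4: {t}→{j,t}
  live b5: ∅→∅

Conflict graph:
  d — {p,t}
  j — {n,p,t}
  n — {j,t}
  p — {d,j,t}
  r — ∅
  t — {d,j,n,p}

Colouring:
  clique {d,p,t} ⇒ need ≥ 3
  3-colouring: r0={r,t}  r1={d,j}  r2={n,p}
  χ = 3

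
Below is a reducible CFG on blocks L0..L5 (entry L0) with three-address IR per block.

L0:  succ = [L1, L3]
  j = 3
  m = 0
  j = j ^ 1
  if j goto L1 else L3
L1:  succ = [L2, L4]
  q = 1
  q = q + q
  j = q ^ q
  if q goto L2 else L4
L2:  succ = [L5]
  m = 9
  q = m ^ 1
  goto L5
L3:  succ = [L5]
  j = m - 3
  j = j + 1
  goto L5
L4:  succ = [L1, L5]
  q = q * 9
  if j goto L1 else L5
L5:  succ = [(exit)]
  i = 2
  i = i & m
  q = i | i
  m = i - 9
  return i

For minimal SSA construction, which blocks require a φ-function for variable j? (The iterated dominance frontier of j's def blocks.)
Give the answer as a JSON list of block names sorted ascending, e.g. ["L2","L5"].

idom tree: L1←L0 L2←L1 L3←L0 L4←L1 L5←L0
Join-block Dom:
  L1: preds {L0,L4}: {L0} ∩ {L0,L1,L4} = {L0}; idom=L0
  L5: preds {L2,L3,L4}: {L0,L1,L2} ∩ {L0,L3} ∩ {L0,L1,L4} = {L0}; idom=L0

DF walk-up:
  join L1 pred L0: · stop@L0
  join L1 pred L4: L4→L1 stop@L0
  join L5 pred L2: L2→L1 stop@L0
  join L5 pred L3: L3 stop@L0
  join L5 pred L4: L4→L1 stop@L0
  DF(L0)=∅
  DF(L1)={L1,L5}
  DF(L2)={L5}
  DF(L3)={L5}
  DF(L4)={L1,L5}
  DF(L5)=∅

φ for j: defs {L0,L1,L3}
  DF⁺ = {L1,L5}

Answer: ["L1", "L5"]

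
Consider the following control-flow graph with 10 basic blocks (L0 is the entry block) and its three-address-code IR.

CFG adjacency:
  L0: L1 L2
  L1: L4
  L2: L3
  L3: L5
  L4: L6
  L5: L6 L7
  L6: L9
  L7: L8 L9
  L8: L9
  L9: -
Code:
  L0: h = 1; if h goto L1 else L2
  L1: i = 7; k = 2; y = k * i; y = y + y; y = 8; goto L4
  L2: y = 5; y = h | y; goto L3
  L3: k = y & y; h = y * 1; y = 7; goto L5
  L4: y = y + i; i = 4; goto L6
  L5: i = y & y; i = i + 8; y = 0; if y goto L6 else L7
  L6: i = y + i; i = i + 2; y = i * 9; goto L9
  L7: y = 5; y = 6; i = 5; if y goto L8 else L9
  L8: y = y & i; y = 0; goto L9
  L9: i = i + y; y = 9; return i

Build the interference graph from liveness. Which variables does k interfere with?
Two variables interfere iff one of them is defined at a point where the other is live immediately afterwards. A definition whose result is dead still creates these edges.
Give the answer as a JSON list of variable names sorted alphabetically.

def/use:
  L0: def={h} ue=∅
  L1: def={i,k,y} ue=∅
  L2: def={y} ue={h}
  L3: def={h,k,y} ue={y}
  L4: def={i,y} ue={i,y}
  L5: def={i,y} ue={y}
  L6: def={i,y} ue={i,y}
  L7: def={i,y} ue=∅
  L8: def={y} ue={i,y}
  L9: def={i,y} ue={i,y}

Live sets:
  L0: in=∅ out={h}
  L1: in=∅ out={i,y}
  L2: in={h} out={y}
  L3: in={y} out={y}
  L4: in={i,y} out={i,y}
  L5: in={y} out={i,y}
  L6: in={i,y} out={i,y}
  L7: in=∅ out={i,y}
  L8: in={i,y} out={i,y}
  L9: in={i,y} out=∅

Interference:
  h — {y}
  i — {k,y}
  k — {i,y}
  y — {h,i,k}

N(k) = ["i", "y"]

Answer: ["i", "y"]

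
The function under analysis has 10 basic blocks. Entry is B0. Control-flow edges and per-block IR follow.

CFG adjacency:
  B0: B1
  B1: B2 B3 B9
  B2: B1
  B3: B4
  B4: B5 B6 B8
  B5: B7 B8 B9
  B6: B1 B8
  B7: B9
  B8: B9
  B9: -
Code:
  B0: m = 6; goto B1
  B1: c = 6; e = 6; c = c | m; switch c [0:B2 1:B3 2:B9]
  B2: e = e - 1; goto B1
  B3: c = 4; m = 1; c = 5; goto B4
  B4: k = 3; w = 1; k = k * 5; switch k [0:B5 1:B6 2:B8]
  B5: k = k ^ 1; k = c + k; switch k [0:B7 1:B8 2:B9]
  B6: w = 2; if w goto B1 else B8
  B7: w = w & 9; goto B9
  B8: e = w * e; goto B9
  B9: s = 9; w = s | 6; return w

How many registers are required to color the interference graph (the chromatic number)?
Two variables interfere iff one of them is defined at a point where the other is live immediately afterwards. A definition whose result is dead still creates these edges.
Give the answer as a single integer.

def/use:
  B0: {m} / ∅
  B1: {c,e} / {m}
  B2: {e} / {e}
  B3: {c,m} / ∅
  B4: {k,w} / ∅
  B5: {k} / {c,k}
  B6: {w} / ∅
  B7: {w} / {w}
  B8: {e} / {e,w}
  B9: {s,w} / ∅

Live sets:
  B0: in=∅ out={m}
  B1: in={m} out={e,m}
  B2: in={e,m} out={m}
  B3: in={e} out={c,e,m}
  B4: in={c,e,m} out={c,e,k,m,w}
  B5: in={c,e,k,w} out={e,w}
  B6: in={e,m} out={e,m,w}
  B7: in={w} out=∅
  B8: in={e,w} out=∅
  B9: in=∅ out=∅

Conflict graph:
  c — {e,k,m,w}
  e — {c,k,m,w}
  k — {c,e,m,w}
  m — {c,e,k,w}
  s — ∅
  w — {c,e,k,m}

Registers:
  clique {c,e,k,m,w} ⇒ need ≥ 5
  assign c→r0 e→r1 k→r2 m→r3 s→r0 w→r4 — no edge inside a register ⇒ χ ≤ 5
  χ = 5

Answer: 5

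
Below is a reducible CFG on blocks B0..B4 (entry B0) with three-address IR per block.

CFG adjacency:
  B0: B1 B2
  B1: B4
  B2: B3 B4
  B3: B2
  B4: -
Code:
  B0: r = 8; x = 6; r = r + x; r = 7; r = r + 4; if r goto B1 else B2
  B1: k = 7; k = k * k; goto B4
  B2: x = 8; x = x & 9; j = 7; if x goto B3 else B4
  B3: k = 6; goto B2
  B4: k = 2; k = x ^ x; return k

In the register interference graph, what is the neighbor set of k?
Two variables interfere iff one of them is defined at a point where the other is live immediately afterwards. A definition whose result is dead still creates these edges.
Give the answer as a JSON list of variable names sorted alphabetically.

Answer: ["x"]

Analysis:
Per-block:
  B0: def={r,x} ue=∅
  B1: def={k} ue=∅
  B2: def={j,x} ue=∅
  B3: def={k} ue=∅
  B4: def={k} ue={x}

Live sets:
  live B0: ∅→{x}
  live B1: {x}→{x}
  live B2: ∅→{x}
  live B3: ∅→∅
  live B4: {x}→∅

Interfere edges:
  j — {x}
  k — {x}
  r — {x}
  x — {j,k,r}

N(k) = ["x"]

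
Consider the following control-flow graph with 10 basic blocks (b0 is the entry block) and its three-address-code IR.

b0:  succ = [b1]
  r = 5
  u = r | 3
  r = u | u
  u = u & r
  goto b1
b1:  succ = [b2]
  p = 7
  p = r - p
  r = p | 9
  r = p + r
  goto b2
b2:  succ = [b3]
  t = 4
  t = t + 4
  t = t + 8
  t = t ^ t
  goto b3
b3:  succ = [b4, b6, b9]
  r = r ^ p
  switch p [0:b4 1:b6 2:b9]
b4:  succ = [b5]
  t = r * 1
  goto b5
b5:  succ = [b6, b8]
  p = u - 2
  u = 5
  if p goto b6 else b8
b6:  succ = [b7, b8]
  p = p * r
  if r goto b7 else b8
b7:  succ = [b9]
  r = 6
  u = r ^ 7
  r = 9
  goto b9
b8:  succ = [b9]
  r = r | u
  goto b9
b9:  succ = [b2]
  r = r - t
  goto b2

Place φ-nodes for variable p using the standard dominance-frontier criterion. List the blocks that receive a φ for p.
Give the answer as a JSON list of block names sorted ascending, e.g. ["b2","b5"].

idom tree: b1←b0 b2←b1 b3←b2 b4←b3 b5←b4 b6←b3 b7←b6 b8←b3 b9←b3
Dom∩ at merges:
  b2: preds {b1,b9}: {b0,b1} ∩ {b0,b1,b2,b3,b9} = {b0,b1}; idom=b1
  b6: preds {b3,b5}: {b0,b1,b2,b3} ∩ {b0,b1,b2,b3,b4,b5} = {b0,b1,b2,b3}; idom=b3
  b8: preds {b5,b6}: {b0,b1,b2,b3,b4,b5} ∩ {b0,b1,b2,b3,b6} = {b0,b1,b2,b3}; idom=b3
  b9: preds {b3,b7,b8}: {b0,b1,b2,b3} ∩ {b0,b1,b2,b3,b6,b7} ∩ {b0,b1,b2,b3,b8} = {b0,b1,b2,b3}; idom=b3

Frontier:
  join b2 pred b1: · stop@b1
  join b2 pred b9: b9→b3→b2 stop@b1
  join b6 pred b3: · stop@b3
  join b6 pred b5: b5→b4 stop@b3
  join b8 pred b5: b5→b4 stop@b3
  join b8 pred b6: b6 stop@b3
  join b9 pred b3: · stop@b3
  join b9 pred b7: b7→b6 stop@b3
  join b9 pred b8: b8 stop@b3
  b0 → ∅
  b1 → ∅
  b2 → {b2}
  b3 → {b2}
  b4 → {b6,b8}
  b5 → {b6,b8}
  b6 → {b8,b9}
  b7 → {b9}
  b8 → {b9}
  b9 → {b2}

φ for p: defs {b1,b5,b6}
  DF⁺ = {b2,b6,b8,b9}

Answer: ["b2", "b6", "b8", "b9"]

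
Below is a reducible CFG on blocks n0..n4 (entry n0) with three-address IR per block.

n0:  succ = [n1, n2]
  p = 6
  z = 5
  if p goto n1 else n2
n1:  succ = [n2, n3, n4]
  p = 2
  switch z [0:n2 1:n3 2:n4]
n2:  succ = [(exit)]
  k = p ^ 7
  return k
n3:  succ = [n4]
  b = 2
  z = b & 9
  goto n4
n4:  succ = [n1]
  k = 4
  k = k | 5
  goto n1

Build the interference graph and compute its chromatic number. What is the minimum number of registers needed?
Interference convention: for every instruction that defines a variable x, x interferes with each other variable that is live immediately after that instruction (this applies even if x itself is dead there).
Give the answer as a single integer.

Per-block:
  n0: def={p,z} ue=∅
  n1: def={p} ue={z}
  n2: def={k} ue={p}
  n3: def={b,z} ue=∅
  n4: def={k} ue=∅

Live sets:
  n0: in=∅ out={p,z}
  n1: in={z} out={p,z}
  n2: in={p} out=∅
  n3: in=∅ out={z}
  n4: in={z} out={z}

Conflict graph:
  b — ∅
  k — {z}
  p — {z}
  z — {k,p}

Registers:
  clique {k,z} ⇒ need ≥ 2
  assign b→r0 k→r1 p→r1 z→r0 — no edge inside a register ⇒ χ ≤ 2
  χ = 2

Answer: 2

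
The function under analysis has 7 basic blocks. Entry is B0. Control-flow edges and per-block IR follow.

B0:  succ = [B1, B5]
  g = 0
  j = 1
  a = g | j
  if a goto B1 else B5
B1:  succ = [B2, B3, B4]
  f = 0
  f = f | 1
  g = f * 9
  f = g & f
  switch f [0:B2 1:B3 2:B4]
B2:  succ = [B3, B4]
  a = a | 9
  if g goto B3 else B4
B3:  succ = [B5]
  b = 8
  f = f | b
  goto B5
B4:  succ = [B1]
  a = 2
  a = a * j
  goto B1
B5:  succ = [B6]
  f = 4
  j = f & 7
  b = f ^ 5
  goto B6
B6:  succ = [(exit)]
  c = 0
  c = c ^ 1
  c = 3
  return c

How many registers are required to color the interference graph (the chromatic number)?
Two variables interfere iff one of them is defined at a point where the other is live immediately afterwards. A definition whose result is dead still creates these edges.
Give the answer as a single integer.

Block summaries:
  B0 def {a,g,j} use ∅
  B1 def {f,g} use ∅
  B2 def {a} use {a,g}
  B3 def {b,f} use {f}
  B4 def {a} use {j}
  B5 def {b,f,j} use ∅
  B6 def {c} use ∅

Backward fixpoint:
  B0: in=∅ out={a,j}
  B1: in={a,j} out={a,f,g,j}
  B2: in={a,f,g,j} out={f,j}
  B3: in={f} out=∅
  B4: in={j} out={a,j}
  B5: in=∅ out=∅
  B6: in=∅ out=∅

Interference:
  a: {f,g,j}
  b: {f}
  c: ∅
  f: {a,b,g,j}
  g: {a,f,j}
  j: {a,f,g}

Registers:
  {a,f,g,j} pairwise interfere (4-clique) ⇒ χ ≥ 4
  assign a→R1 b→R1 c→R0 f→R0 g→R2 j→R3 — no edge inside a register ⇒ χ ≤ 4
  χ = 4

Answer: 4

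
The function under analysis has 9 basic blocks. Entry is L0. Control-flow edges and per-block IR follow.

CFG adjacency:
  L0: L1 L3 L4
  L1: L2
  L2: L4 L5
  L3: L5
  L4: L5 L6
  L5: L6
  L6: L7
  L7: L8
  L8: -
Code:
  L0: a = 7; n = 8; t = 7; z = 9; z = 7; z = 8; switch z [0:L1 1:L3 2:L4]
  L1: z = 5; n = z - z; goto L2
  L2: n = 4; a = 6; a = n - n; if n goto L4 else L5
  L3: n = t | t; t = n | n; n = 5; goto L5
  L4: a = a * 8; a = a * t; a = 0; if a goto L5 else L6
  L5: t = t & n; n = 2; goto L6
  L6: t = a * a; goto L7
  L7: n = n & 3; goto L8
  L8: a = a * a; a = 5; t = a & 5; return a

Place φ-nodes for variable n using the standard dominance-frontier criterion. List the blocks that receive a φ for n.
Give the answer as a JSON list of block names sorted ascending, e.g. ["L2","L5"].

idom tree: L1←L0 L2←L1 L3←L0 L4←L0 L5←L0 L6←L0 L7←L6 L8←L7
Join-block Dom:
  L4: preds {L0,L2}: {L0} ∩ {L0,L1,L2} = {L0}; idom=L0
  L5: preds {L2,L3,L4}: {L0,L1,L2} ∩ {L0,L3} ∩ {L0,L4} = {L0}; idom=L0
  L6: preds {L4,L5}: {L0,L4} ∩ {L0,L5} = {L0}; idom=L0

DF walk-up:
  join L4 pred L0: · stop@L0
  join L4 pred L2: L2→L1 stop@L0
  join L5 pred L2: L2→L1 stop@L0
  join L5 pred L3: L3 stop@L0
  join L5 pred L4: L4 stop@L0
  join L6 pred L4: L4 stop@L0
  join L6 pred L5: L5 stop@L0
  DF(L0)=∅
  DF(L1)={L4,L5}
  DF(L2)={L4,L5}
  DF(L3)={L5}
  DF(L4)={L5,L6}
  DF(L5)={L6}
  DF(L6)=∅
  DF(L7)=∅
  DF(L8)=∅

φ for n: defs {L0,L1,L2,L3,L5,L7}
  DF⁺ = {L4,L5,L6}

Answer: ["L4", "L5", "L6"]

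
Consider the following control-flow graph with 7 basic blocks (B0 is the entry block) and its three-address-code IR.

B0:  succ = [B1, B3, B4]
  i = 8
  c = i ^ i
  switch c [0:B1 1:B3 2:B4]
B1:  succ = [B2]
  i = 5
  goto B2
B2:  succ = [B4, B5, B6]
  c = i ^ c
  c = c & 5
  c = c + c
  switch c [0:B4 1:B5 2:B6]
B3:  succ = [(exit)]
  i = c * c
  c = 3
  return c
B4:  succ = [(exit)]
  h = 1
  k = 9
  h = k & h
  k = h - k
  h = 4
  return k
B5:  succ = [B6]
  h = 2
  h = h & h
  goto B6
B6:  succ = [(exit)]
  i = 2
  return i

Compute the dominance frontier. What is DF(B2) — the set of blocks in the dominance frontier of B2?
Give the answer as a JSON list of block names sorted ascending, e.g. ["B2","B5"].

idom tree: B1←B0 B2←B1 B3←B0 B4←B0 B5←B2 B6←B2
Dom at joins:
  B4: preds {B0,B2}: {B0} ∩ {B0,B1,B2} = {B0}; idom=B0
  B6: preds {B2,B5}: {B0,B1,B2} ∩ {B0,B1,B2,B5} = {B0,B1,B2}; idom=B2

Frontier:
  join B4 pred B0: · stop@B0
  join B4 pred B2: B2→B1 stop@B0
  join B6 pred B2: · stop@B2
  join B6 pred B5: B5 stop@B2
  B0: DF=∅
  B1: DF={B4}
  B2: DF={B4}
  B3: DF=∅
  B4: DF=∅
  B5: DF={B6}
  B6: DF=∅

DF(B2) = ["B4"]

Answer: ["B4"]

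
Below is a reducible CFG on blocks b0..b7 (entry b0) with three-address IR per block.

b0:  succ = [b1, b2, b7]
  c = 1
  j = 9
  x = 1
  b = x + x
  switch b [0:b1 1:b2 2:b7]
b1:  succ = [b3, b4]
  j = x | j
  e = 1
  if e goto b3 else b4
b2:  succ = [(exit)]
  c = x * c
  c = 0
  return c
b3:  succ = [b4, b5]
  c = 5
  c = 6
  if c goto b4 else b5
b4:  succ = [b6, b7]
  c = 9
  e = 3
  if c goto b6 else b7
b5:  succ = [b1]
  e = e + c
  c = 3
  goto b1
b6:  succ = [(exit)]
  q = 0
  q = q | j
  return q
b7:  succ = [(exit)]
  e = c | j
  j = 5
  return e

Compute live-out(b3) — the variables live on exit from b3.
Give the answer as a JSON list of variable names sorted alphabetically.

Answer: ["c", "e", "j", "x"]

Analysis:
def/use:
  b0 def {b,c,j,x} use ∅
  b1 def {e,j} use {j,x}
  b2 def {c} use {c,x}
  b3 def {c} use ∅
  b4 def {c,e} use ∅
  b5 def {c,e} use {c,e}
  b6 def {q} use {j}
  b7 def {e,j} use {c,j}

Live sets:
  b0 li=∅ lo={c,j,x}
  b1 li={j,x} lo={e,j,x}
  b2 li={c,x} lo=∅
  b3 li={e,j,x} lo={c,e,j,x}
  b4 li={j} lo={c,j}
  b5 li={c,e,j,x} lo={j,x}
  b6 li={j} lo=∅
  b7 li={c,j} lo=∅

live-out(b3) = ["c", "e", "j", "x"]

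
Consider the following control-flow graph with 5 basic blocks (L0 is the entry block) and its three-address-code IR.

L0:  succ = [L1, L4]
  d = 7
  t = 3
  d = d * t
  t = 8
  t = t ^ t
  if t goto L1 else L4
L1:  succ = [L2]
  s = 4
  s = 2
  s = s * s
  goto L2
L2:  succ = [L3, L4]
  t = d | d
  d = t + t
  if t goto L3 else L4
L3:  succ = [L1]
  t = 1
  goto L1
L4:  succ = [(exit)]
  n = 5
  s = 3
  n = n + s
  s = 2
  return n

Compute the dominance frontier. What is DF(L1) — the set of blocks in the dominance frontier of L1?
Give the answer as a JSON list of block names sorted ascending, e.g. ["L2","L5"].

Answer: ["L1", "L4"]

Derivation:
idom tree: L1←L0 L2←L1 L3←L2 L4←L0
Dom∩ at merges:
  L1: preds {L0,L3}: {L0} ∩ {L0,L1,L2,L3} = {L0}; idom=L0
  L4: preds {L0,L2}: {L0} ∩ {L0,L1,L2} = {L0}; idom=L0

DF derivation:
  join L1 pred L0: · stop@L0
  join L1 pred L3: L3→L2→L1 stop@L0
  join L4 pred L0: · stop@L0
  join L4 pred L2: L2→L1 stop@L0
  L0: DF=∅
  L1: DF={L1,L4}
  L2: DF={L1,L4}
  L3: DF={L1}
  L4: DF=∅

DF(L1) = ["L1", "L4"]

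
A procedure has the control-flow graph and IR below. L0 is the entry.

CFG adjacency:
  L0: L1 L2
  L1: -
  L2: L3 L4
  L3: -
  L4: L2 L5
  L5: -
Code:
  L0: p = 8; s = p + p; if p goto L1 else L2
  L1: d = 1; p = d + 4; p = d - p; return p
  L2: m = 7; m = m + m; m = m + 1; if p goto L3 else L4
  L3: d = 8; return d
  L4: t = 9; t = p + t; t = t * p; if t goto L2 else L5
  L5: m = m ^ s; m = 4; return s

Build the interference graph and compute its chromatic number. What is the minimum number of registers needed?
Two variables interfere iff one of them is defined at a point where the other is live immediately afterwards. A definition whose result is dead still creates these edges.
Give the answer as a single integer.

Per-block:
  L0: def={p,s} ue=∅
  L1: def={d,p} ue=∅
  L2: def={m} ue={p}
  L3: def={d} ue=∅
  L4: def={t} ue={p}
  L5: def={m} ue={m,s}

Liveness:
  live L0: ∅→{p,s}
  live L1: ∅→∅
  live L2: {p,s}→{m,p,s}
  live L3: ∅→∅
  live L4: {m,p,s}→{m,p,s}
  live L5: {m,s}→∅

Interfere edges:
  d — {p}
  m — {p,s,t}
  p — {d,m,s,t}
  s — {m,p,t}
  t — {m,p,s}

Registers:
  clique {m,p,s,t} ⇒ need ≥ 4
  4-colouring: c0={p}  c1={d,m}  c2={s}  c3={t}
  χ = 4

Answer: 4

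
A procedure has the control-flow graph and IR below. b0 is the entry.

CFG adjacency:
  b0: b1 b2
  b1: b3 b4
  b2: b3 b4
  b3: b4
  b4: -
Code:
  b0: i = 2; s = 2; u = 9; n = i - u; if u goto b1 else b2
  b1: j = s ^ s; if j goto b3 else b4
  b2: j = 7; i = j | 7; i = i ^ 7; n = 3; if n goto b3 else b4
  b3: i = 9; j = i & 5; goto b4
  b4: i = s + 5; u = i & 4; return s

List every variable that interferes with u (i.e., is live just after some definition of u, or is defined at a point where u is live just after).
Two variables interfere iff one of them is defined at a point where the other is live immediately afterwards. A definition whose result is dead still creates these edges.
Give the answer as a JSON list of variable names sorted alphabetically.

Block summaries:
  b0 def {i,n,s,u} use ∅
  b1 def {j} use {s}
  b2 def {i,j,n} use ∅
  b3 def {i,j} use ∅
  b4 def {i,u} use {s}

Liveness:
  b0 li=∅ lo={s}
  b1 li={s} lo={s}
  b2 li={s} lo={s}
  b3 li={s} lo={s}
  b4 li={s} lo=∅

Interfere edges:
  i: {s,u}
  j: {s}
  n: {s,u}
  s: {i,j,n,u}
  u: {i,n,s}

N(u) = ["i", "n", "s"]

Answer: ["i", "n", "s"]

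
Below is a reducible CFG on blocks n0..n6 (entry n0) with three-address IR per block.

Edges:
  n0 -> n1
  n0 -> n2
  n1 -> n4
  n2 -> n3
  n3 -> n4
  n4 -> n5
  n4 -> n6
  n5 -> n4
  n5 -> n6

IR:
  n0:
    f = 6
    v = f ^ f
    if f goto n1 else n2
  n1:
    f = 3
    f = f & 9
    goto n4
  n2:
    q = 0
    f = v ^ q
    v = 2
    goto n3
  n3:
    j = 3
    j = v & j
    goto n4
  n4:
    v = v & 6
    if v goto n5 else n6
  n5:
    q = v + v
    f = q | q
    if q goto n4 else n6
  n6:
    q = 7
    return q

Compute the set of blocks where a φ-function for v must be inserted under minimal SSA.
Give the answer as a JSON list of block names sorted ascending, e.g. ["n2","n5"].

Answer: ["n4"]

Derivation:
idom tree: n1←n0 n2←n0 n3←n2 n4←n0 n5←n4 n6←n4
Dom∩ at merges:
  n4: preds {n1,n3,n5}: {n0,n1} ∩ {n0,n2,n3} ∩ {n0,n4,n5} = {n0}; idom=n0
  n6: preds {n4,n5}: {n0,n4} ∩ {n0,n4,n5} = {n0,n4}; idom=n4

Frontier:
  n4←n1: walk n1 to n0
  n4←n3: walk n3→n2 to n0
  n4←n5: walk n5→n4 to n0
  n6←n4: walk · to n4
  n6←n5: walk n5 to n4
  n0: DF=∅
  n1: DF={n4}
  n2: DF={n4}
  n3: DF={n4}
  n4: DF={n4}
  n5: DF={n4,n6}
  n6: DF=∅

φ for v: defs {n0,n2,n4}
  DF⁺ = {n4}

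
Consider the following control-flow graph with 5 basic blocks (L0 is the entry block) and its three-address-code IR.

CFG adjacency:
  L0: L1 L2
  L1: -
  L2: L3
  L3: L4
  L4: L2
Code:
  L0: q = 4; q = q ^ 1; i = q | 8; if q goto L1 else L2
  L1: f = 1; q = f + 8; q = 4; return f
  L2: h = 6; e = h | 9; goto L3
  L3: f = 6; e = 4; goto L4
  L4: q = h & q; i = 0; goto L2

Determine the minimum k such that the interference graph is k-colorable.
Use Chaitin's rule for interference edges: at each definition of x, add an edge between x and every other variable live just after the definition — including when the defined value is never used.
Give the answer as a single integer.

Answer: 3

Derivation:
Block summaries:
  L0: def={i,q} ue=∅
  L1: def={f,q} ue=∅
  L2: def={e,h} ue=∅
  L3: def={e,f} ue=∅
  L4: def={i,q} ue={h,q}

Backward fixpoint:
  L0: in=∅ out={q}
  L1: in=∅ out=∅
  L2: in={q} out={h,q}
  L3: in={h,q} out={h,q}
  L4: in={h,q} out={q}

Conflict graph:
  e↔{h,q}
  f↔{h,q}
  h↔{e,f,q}
  i↔{q}
  q↔{e,f,h,i}

Registers:
  {e,h,q} pairwise interfere (3-clique) ⇒ χ ≥ 3
  3-colouring: c0={q}  c1={h,i}  c2={e,f}
  χ = 3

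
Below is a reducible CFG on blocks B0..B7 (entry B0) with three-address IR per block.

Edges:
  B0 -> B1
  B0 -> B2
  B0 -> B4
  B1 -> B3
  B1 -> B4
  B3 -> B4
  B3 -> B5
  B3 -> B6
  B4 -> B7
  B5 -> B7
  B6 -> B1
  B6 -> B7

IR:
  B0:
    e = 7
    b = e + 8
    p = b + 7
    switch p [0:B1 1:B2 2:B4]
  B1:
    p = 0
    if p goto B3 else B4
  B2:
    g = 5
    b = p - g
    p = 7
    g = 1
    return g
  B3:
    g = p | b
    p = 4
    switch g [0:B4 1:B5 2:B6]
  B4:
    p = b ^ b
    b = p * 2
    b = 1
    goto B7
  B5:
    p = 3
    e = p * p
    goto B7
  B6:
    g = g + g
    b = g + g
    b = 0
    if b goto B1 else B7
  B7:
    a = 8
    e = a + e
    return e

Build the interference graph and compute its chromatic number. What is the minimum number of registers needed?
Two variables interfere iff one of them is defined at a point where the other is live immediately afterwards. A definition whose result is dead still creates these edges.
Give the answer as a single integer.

Answer: 4

Derivation:
Block summaries:
  B0: def={b,e,p} ue=∅
  B1: def={p} ue=∅
  B2: def={b,g,p} ue={p}
  B3: def={g,p} ue={b,p}
  B4: def={b,p} ue={b}
  B5: def={e,p} ue=∅
  B6: def={b,g} ue={g}
  B7: def={a,e} ue={e}

Liveness:
  B0: in=∅ out={b,e,p}
  B1: in={b,e} out={b,e,p}
  B2: in={p} out=∅
  B3: in={b,e,p} out={b,e,g}
  B4: in={b,e} out={e}
  B5: in=∅ out={e}
  B6: in={e,g} out={b,e}
  B7: in={e} out=∅

Interference:
  a — {e}
  b — {e,g,p}
  e — {a,b,g,p}
  g — {b,e,p}
  p — {b,e,g}

Colouring:
  lower bound: {b,e,g,p} mutually conflict ⇒ χ ≥ 4
  4-colouring: c0={e}  c1={a,b}  c2={g}  c3={p}
  χ = 4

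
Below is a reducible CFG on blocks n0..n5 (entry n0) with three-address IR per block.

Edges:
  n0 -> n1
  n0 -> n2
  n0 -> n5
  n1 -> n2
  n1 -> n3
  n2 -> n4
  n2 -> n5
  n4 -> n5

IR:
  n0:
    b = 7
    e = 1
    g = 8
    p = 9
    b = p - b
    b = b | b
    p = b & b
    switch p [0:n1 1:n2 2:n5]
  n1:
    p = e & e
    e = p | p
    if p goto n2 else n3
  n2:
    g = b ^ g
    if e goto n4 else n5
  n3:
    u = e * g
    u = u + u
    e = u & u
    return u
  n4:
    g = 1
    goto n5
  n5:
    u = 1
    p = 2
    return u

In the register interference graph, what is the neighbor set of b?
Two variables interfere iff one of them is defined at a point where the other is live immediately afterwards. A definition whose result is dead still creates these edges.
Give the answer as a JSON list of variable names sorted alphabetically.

Answer: ["e", "g", "p"]

Analysis:
def/use:
  n0: def={b,e,g,p} ue=∅
  n1: def={e,p} ue={e}
  n2: def={g} ue={b,e,g}
  n3: def={e,u} ue={e,g}
  n4: def={g} ue=∅
  n5: def={p,u} ue=∅

Backward fixpoint:
  n0 li=∅ lo={b,e,g}
  n1 li={b,e,g} lo={b,e,g}
  n2 li={b,e,g} lo=∅
  n3 li={e,g} lo=∅
  n4 li=∅ lo=∅
  n5 li=∅ lo=∅

Interference:
  b — {e,g,p}
  e — {b,g,p,u}
  g — {b,e,p}
  p — {b,e,g,u}
  u — {e,p}

N(b) = ["e", "g", "p"]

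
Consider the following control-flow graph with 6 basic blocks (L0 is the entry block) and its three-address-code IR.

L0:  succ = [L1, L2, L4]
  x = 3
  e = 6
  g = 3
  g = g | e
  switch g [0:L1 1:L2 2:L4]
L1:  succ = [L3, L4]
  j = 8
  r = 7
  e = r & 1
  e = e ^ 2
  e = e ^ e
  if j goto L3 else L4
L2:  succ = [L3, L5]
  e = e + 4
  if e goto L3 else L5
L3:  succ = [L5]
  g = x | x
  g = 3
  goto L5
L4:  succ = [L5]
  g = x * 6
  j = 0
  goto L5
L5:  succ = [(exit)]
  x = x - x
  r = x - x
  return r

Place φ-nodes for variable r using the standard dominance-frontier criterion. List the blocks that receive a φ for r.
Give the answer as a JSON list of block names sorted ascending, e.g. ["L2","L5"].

idom tree: L1←L0 L2←L0 L3←L0 L4←L0 L5←L0
Join-block Dom:
  L3: preds {L1,L2}: {L0,L1} ∩ {L0,L2} = {L0}; idom=L0
  L4: preds {L0,L1}: {L0} ∩ {L0,L1} = {L0}; idom=L0
  L5: preds {L2,L3,L4}: {L0,L2} ∩ {L0,L3} ∩ {L0,L4} = {L0}; idom=L0

DF walk-up:
  L3←L1: walk L1 to L0
  L3←L2: walk L2 to L0
  L4←L0: walk · to L0
  L4←L1: walk L1 to L0
  L5←L2: walk L2 to L0
  L5←L3: walk L3 to L0
  L5←L4: walk L4 to L0
  L0: DF=∅
  L1: DF={L3,L4}
  L2: DF={L3,L5}
  L3: DF={L5}
  L4: DF={L5}
  L5: DF=∅

φ for r: defs {L1,L5}
  DF⁺ = {L3,L4,L5}

Answer: ["L3", "L4", "L5"]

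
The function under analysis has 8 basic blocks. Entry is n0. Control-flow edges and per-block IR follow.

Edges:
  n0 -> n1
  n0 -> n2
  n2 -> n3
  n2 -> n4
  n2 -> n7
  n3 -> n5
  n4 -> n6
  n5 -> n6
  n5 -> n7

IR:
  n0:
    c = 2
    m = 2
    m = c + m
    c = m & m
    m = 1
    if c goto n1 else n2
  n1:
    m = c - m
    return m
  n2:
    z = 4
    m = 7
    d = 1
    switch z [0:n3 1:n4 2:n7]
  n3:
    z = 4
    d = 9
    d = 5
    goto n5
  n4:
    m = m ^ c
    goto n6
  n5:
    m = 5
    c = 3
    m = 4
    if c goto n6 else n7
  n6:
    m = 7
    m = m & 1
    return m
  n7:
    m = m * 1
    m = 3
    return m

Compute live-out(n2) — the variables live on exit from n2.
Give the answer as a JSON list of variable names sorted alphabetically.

def/use:
  n0: {c,m} / ∅
  n1: {m} / {c,m}
  n2: {d,m,z} / ∅
  n3: {d,z} / ∅
  n4: {m} / {c,m}
  n5: {c,m} / ∅
  n6: {m} / ∅
  n7: {m} / {m}

Live sets:
  n0 li=∅ lo={c,m}
  n1 li={c,m} lo=∅
  n2 li={c} lo={c,m}
  n3 li=∅ lo=∅
  n4 li={c,m} lo=∅
  n5 li=∅ lo={m}
  n6 li=∅ lo=∅
  n7 li={m} lo=∅

live-out(n2) = ["c", "m"]

Answer: ["c", "m"]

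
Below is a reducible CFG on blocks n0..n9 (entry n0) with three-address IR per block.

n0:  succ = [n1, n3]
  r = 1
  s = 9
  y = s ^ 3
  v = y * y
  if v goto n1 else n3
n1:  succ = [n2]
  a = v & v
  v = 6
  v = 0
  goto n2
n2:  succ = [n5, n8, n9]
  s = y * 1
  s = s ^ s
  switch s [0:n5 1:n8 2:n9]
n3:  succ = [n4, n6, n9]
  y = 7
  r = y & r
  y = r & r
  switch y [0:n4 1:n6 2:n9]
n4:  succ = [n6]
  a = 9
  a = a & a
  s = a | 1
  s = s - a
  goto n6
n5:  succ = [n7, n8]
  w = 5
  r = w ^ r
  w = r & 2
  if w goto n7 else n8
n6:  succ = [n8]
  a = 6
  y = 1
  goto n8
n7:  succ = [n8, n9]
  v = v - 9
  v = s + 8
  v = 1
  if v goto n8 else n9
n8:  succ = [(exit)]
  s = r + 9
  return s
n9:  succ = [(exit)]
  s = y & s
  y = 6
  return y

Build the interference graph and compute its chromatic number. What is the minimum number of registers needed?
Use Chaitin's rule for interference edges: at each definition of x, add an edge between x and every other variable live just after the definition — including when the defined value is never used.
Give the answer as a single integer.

def/use:
  n0: {r,s,v,y} / ∅
  n1: {a,v} / {v}
  n2: {s} / {y}
  n3: {r,y} / {r}
  n4: {a,s} / ∅
  n5: {r,w} / {r}
  n6: {a,y} / ∅
  n7: {v} / {s,v}
  n8: {s} / {r}
  n9: {s,y} / {s,y}

Liveness:
  live n0: ∅→{r,s,v,y}
  live n1: {r,v,y}→{r,v,y}
  live n2: {r,v,y}→{r,s,v,y}
  live n3: {r,s}→{r,s,y}
  live n4: {r}→{r}
  live n5: {r,s,v,y}→{r,s,v,y}
  live n6: {r}→{r}
  live n7: {r,s,v,y}→{r,s,y}
  live n8: {r}→∅
  live n9: {s,y}→∅

Interference:
  a — {r,s,y}
  r — {a,s,v,w,y}
  s — {a,r,v,w,y}
  v — {r,s,w,y}
  w — {r,s,v,y}
  y — {a,r,s,v,w}

Registers:
  clique {r,s,v,w,y} ⇒ need ≥ 5
  5-colouring: r0={r}  r1={s}  r2={y}  r3={a,v}  r4={w}
  χ = 5

Answer: 5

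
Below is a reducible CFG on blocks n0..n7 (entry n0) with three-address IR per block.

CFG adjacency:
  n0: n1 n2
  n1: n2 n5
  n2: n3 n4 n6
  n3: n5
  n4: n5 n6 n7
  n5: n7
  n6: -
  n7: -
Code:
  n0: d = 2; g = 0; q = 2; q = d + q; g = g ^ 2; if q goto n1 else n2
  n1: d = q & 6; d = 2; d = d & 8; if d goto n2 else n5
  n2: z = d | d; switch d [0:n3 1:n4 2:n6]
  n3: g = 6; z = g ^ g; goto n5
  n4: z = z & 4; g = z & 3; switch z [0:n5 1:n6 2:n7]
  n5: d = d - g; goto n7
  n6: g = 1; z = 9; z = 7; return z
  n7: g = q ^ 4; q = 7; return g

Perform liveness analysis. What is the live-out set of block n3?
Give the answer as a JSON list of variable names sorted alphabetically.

Block summaries:
  n0 def {d,g,q} use ∅
  n1 def {d} use {q}
  n2 def {z} use {d}
  n3 def {g,z} use ∅
  n4 def {g,z} use {z}
  n5 def {d} use {d,g}
  n6 def {g,z} use ∅
  n7 def {g,q} use {q}

Backward fixpoint:
  n0: in=∅ out={d,g,q}
  n1: in={g,q} out={d,g,q}
  n2: in={d,q} out={d,q,z}
  n3: in={d,q} out={d,g,q}
  n4: in={d,q,z} out={d,g,q}
  n5: in={d,g,q} out={q}
  n6: in=∅ out=∅
  n7: in={q} out=∅

live-out(n3) = ["d", "g", "q"]

Answer: ["d", "g", "q"]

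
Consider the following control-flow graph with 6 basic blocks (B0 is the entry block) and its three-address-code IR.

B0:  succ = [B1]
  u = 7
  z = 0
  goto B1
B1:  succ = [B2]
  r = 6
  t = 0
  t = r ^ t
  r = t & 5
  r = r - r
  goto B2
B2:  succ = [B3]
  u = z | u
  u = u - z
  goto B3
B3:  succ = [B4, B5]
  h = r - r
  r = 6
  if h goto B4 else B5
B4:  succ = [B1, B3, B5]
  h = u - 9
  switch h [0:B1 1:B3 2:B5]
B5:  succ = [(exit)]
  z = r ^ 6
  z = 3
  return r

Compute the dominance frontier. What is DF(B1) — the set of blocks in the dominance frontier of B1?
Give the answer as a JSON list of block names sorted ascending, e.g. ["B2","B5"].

Answer: ["B1"]

Working:
idom tree: B1←B0 B2←B1 B3←B2 B4←B3 B5←B3
Join-block Dom:
  B1: preds {B0,B4}: {B0} ∩ {B0,B1,B2,B3,B4} = {B0}; idom=B0
  B3: preds {B2,B4}: {B0,B1,B2} ∩ {B0,B1,B2,B3,B4} = {B0,B1,B2}; idom=B2
  B5: preds {B3,B4}: {B0,B1,B2,B3} ∩ {B0,B1,B2,B3,B4} = {B0,B1,B2,B3}; idom=B3

Frontier:
  B1←B0: walk · to B0
  B1←B4: walk B4→B3→B2→B1 to B0
  B3←B2: walk · to B2
  B3←B4: walk B4→B3 to B2
  B5←B3: walk · to B3
  B5←B4: walk B4 to B3
  B0: DF=∅
  B1: DF={B1}
  B2: DF={B1}
  B3: DF={B1,B3}
  B4: DF={B1,B3,B5}
  B5: DF=∅

DF(B1) = ["B1"]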